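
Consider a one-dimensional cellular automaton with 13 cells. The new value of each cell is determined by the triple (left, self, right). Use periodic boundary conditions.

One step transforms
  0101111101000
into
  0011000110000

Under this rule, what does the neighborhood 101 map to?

1

At position 2 the neighborhood is 101; the next row has 1 there.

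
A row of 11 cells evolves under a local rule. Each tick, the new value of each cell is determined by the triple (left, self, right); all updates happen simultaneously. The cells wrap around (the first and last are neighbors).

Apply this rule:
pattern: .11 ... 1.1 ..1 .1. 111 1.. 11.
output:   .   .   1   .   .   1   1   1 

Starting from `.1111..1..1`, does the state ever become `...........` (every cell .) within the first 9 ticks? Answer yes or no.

tick 1: 1.1111..1..
tick 2: .1.1111..1.
tick 3: ..1.1111..1
tick 4: 1..1.1111..
tick 5: .1..1.1111.
tick 6: ..1..1.1111
tick 7: 1..1..1.111
tick 8: 11..1..1.11
tick 9: 111..1..1.1
tick 9 is 111..1..1.1, still not uniform .

no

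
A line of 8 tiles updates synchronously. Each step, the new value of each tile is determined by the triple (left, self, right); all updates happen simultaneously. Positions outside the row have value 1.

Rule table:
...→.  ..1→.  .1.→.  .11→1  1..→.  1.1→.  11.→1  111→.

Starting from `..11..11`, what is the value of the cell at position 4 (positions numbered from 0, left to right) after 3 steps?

.

..11..1.
..11....
..11....
position 4 holds .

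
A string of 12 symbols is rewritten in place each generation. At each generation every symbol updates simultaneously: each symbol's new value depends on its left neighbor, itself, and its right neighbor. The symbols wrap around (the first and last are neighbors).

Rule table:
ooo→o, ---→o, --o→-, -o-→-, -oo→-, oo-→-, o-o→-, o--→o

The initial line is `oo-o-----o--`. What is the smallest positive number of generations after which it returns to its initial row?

generation 1: ----oooo--o-
generation 2: ooo--oo-o--o
generation 3: oo-o-----o--

3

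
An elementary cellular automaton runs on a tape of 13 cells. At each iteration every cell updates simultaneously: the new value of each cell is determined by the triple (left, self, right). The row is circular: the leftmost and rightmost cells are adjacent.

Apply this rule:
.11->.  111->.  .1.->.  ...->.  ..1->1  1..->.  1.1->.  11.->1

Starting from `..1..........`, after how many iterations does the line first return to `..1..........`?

.1...........
1............
............1
...........1.
..........1..
.........1...
........1....
.......1.....
......1......
.....1.......
....1........
...1.........
..1..........

13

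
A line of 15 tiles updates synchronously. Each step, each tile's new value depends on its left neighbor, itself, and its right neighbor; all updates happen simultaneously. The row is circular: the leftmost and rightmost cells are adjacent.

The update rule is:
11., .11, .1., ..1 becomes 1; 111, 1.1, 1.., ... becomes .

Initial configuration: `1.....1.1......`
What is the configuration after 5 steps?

1.1.1.1.1.11.1.

step 1: 1....11.1.....1
step 2: 1...111.1....11
step 3: 1..11.1.1...11.
step 4: 1.111.1.1..111.
step 5: 1.1.1.1.1.11.1.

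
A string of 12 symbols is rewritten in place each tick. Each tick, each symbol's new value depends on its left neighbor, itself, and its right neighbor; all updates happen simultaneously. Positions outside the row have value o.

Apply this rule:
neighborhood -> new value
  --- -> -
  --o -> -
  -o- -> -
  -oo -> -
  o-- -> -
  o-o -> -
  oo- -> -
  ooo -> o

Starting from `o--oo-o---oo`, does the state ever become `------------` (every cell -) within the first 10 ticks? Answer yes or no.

-----------o
------------
all cells are - at tick 2

yes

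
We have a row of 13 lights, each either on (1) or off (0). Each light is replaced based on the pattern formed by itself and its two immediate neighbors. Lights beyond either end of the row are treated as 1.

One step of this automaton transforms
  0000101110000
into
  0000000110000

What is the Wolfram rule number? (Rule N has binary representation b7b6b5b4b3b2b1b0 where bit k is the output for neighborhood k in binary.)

position 7: 111 → 1  (bit 7 = 1)
position 8: 110 → 1  (bit 6 = 1)
position 5: 101 → 0  (bit 5 = 0)
position 0: 100 → 0  (bit 4 = 0)
position 6: 011 → 0  (bit 3 = 0)
position 4: 010 → 0  (bit 2 = 0)
position 3: 001 → 0  (bit 1 = 0)
position 1: 000 → 0  (bit 0 = 0)
bits b7..b0 = 11000000 = 192

192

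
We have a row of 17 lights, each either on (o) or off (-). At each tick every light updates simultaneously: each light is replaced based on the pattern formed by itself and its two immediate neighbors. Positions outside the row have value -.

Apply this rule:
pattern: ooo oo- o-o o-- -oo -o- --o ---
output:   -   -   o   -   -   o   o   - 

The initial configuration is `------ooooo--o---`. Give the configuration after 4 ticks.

--oo-----o-------

-----o------oo---
----oo-----o-----
---o------oo-----
--oo-----o-------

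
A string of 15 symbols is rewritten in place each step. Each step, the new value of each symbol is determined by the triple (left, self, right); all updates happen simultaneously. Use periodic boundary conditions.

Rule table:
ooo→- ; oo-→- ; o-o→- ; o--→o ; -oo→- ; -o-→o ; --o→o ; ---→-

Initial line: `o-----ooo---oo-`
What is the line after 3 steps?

ooo-----------o

oo---o---o-o---
--o-ooo-oo-oo-o
ooo-----------o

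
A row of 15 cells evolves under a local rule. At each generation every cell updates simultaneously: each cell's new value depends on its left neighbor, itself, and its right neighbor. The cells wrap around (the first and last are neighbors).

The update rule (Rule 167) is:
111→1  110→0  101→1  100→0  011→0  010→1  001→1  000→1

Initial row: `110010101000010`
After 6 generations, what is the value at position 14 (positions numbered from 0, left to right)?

generation 1: 000111111011111
generation 2: 011011110101110
generation 3: 100101101110100
generation 4: 101110010101101
generation 5: 010100111110010
generation 6: 111101011100110
position 14 holds 0

0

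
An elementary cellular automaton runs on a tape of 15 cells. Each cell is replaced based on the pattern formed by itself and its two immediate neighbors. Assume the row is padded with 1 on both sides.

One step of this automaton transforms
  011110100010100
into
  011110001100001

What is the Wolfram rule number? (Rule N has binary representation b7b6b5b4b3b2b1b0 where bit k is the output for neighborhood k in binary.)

position 2: 111 → 1  (bit 7 = 1)
position 4: 110 → 1  (bit 6 = 1)
position 0: 101 → 0  (bit 5 = 0)
position 7: 100 → 0  (bit 4 = 0)
position 1: 011 → 1  (bit 3 = 1)
position 6: 010 → 0  (bit 2 = 0)
position 9: 001 → 1  (bit 1 = 1)
position 8: 000 → 1  (bit 0 = 1)
bits b7..b0 = 11001011 = 203

203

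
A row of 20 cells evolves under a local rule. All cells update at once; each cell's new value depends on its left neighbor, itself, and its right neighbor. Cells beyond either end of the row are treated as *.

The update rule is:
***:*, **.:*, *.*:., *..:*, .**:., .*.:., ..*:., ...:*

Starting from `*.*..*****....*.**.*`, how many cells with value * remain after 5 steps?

*..*..*******....*..
**..*..*********..*.
***..*..*********...
****..*..**********.
*****..*..*********.
count of *: 15

15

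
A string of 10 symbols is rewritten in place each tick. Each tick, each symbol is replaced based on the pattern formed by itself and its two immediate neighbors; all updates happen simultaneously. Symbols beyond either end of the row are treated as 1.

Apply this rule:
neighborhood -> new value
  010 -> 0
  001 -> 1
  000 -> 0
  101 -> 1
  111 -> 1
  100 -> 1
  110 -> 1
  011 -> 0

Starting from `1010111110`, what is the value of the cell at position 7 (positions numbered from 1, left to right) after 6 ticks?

1101011111
1110101111
1111010111
1111101011
1111110101
1111111010
position 7 holds 1

1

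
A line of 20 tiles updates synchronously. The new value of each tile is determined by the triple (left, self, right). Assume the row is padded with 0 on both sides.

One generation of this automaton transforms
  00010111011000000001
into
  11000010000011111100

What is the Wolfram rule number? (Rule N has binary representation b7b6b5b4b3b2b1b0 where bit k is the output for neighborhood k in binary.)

position 6: 111 → 1  (bit 7 = 1)
position 7: 110 → 0  (bit 6 = 0)
position 4: 101 → 0  (bit 5 = 0)
position 11: 100 → 0  (bit 4 = 0)
position 5: 011 → 0  (bit 3 = 0)
position 3: 010 → 0  (bit 2 = 0)
position 2: 001 → 0  (bit 1 = 0)
position 0: 000 → 1  (bit 0 = 1)
bits b7..b0 = 10000001 = 129

129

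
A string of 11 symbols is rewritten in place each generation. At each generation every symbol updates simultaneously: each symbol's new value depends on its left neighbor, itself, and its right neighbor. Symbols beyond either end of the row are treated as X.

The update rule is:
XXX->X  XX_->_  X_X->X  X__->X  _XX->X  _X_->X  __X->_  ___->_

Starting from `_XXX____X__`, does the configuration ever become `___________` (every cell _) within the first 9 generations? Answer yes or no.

no

generation 1: XXX_X___XX_
generation 2: XX_XXX__X_X
generation 3: X_XXX_X_XXX
generation 4: _XXX_XXXXXX
generation 5: XXX_XXXXXXX
generation 6: XX_XXXXXXXX
generation 7: X_XXXXXXXXX
generation 8: _XXXXXXXXXX
generation 9: XXXXXXXXXXX
generation 9 is XXXXXXXXXXX, still not uniform _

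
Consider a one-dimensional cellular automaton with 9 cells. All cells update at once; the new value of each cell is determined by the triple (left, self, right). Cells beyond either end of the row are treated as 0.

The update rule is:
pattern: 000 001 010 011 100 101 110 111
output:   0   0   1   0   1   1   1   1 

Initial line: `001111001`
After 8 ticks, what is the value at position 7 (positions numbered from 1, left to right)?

000111101
000011111
000001111
000000111
000000011
000000001
000000001  (fixed point — unchanged through tick 8)
position 7 holds 0

0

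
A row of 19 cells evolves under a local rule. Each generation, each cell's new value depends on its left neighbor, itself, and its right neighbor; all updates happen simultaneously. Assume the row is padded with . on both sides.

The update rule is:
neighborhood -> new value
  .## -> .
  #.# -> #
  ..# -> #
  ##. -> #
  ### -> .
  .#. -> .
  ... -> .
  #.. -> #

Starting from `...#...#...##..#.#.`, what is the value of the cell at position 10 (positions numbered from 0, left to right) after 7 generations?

#

generation 1: ..#.#.#.#.#.###.#.#
generation 2: .#.#.#.#.#.#..##.#.
generation 3: #.#.#.#.#.#.##.##.#
generation 4: .#.#.#.#.#.#.##.##.
generation 5: #.#.#.#.#.#.#.##.##
generation 6: .#.#.#.#.#.#.#.##.#
generation 7: #.#.#.#.#.#.#.#.##.
position 10 holds #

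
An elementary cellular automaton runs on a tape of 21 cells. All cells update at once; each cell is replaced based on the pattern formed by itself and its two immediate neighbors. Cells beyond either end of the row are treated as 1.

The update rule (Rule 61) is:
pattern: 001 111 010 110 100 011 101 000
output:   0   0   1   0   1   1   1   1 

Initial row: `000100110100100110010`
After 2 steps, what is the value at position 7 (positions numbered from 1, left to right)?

1

110110101110110101011
001101111001101111110
position 7 holds 1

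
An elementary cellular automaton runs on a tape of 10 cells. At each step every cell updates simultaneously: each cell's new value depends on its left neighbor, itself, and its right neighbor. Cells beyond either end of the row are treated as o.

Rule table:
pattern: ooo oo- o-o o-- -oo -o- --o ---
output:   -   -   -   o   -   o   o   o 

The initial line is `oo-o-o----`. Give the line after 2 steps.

---o-ooooo
oooo------

oooo------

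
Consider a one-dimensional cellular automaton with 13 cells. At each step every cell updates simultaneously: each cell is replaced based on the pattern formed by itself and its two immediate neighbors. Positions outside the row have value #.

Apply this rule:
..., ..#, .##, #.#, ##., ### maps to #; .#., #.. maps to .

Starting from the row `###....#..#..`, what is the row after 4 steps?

step 1: ###.###..#..#
step 2: #######.#..##
step 3: ########..###
step 4: ########.####

########.####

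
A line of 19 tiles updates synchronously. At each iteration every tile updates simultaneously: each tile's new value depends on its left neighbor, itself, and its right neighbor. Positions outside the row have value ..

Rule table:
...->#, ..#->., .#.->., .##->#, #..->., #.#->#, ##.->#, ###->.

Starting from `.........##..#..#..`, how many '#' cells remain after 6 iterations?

9

########.##.......#
#......####.#####..
..####.#..###...#.#
#.#..##...#.#.#..#.
.#...##.#..#.#.....
...#.###....#..####
count of #: 9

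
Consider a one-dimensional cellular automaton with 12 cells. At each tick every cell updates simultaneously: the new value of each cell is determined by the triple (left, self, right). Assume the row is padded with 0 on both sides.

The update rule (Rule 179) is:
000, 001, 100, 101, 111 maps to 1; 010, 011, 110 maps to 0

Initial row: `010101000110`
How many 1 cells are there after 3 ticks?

tick 1: 101010111001
tick 2: 010101010110
tick 3: 101010101001
count of 1: 6

6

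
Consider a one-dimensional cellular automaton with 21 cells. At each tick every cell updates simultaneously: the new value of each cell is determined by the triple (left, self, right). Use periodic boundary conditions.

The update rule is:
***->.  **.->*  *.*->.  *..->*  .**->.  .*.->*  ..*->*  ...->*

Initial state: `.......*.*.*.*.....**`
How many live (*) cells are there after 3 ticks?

tick 1: ********.*.*.******.*
tick 2: .......*.*.*......*..
tick 3: ********.*.**********
count of *: 19

19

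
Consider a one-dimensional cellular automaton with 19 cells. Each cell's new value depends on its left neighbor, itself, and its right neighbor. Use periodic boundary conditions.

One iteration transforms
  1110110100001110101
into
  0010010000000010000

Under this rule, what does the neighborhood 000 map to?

0

At position 9 the neighborhood is 000; the next row has 0 there.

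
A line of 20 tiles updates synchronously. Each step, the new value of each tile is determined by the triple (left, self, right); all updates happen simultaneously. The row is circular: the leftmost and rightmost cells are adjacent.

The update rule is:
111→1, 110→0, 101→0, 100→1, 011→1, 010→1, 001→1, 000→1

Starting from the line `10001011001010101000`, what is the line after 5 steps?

10111011101011101111

11111010111010101111
11110010110010101111
11101110101110101111
11001100101100101111
10111011101011101111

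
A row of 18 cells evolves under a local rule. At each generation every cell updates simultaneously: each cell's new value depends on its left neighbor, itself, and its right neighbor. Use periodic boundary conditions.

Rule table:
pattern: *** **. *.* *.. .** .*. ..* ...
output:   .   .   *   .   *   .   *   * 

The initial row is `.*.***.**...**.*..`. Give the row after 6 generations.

.**..**..*..**.**.

*.**..**..***.*..*
.**..**..**..*..**
**..**..**..*..**.
*..**..**..*..**.*
..**..**..*..**.**
.**..**..*..**.**.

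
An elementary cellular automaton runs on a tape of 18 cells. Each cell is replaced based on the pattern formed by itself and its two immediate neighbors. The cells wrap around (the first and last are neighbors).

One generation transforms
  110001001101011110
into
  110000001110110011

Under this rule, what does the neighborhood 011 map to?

At position 0 the neighborhood is 011; the next row has 1 there.

1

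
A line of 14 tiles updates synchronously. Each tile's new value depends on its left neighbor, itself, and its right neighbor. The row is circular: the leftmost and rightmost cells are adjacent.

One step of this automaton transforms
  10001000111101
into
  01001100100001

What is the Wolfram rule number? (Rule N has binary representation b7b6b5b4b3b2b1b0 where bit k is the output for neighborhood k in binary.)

28

position 9: 111 → 0  (bit 7 = 0)
position 0: 110 → 0  (bit 6 = 0)
position 12: 101 → 0  (bit 5 = 0)
position 1: 100 → 1  (bit 4 = 1)
position 8: 011 → 1  (bit 3 = 1)
position 4: 010 → 1  (bit 2 = 1)
position 3: 001 → 0  (bit 1 = 0)
position 2: 000 → 0  (bit 0 = 0)
bits b7..b0 = 00011100 = 28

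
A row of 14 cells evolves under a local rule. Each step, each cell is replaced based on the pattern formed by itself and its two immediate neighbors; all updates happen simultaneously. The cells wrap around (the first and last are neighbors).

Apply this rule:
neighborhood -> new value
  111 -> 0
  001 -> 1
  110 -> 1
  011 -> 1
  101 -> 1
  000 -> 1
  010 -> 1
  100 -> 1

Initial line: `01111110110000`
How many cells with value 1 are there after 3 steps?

11000011111111
01111110000000
11000011111111
count of 1: 10

10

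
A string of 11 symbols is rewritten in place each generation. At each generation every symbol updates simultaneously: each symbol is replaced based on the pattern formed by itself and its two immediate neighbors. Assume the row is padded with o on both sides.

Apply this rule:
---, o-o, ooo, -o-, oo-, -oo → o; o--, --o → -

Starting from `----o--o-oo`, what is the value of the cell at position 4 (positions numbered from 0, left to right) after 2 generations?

o

-oo-o--oooo
ooooo--oooo
position 4 holds o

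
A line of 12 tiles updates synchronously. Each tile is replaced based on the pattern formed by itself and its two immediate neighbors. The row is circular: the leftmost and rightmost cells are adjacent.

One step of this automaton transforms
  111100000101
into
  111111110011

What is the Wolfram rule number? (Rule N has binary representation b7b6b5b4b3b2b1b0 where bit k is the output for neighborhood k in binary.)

249

position 0: 111 → 1  (bit 7 = 1)
position 3: 110 → 1  (bit 6 = 1)
position 10: 101 → 1  (bit 5 = 1)
position 4: 100 → 1  (bit 4 = 1)
position 11: 011 → 1  (bit 3 = 1)
position 9: 010 → 0  (bit 2 = 0)
position 8: 001 → 0  (bit 1 = 0)
position 5: 000 → 1  (bit 0 = 1)
bits b7..b0 = 11111001 = 249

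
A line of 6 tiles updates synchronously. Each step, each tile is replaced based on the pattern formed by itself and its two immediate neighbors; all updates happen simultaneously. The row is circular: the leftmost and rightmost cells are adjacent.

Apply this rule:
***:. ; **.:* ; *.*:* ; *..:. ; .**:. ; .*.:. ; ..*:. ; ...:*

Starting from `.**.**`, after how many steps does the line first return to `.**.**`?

3

*.**.*
**.**.
.**.**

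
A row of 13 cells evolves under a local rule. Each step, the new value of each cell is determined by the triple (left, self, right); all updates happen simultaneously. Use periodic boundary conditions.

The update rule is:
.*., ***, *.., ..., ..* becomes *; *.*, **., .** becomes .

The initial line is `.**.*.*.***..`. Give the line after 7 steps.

*.******.*...

step 1: *...*.*..*.**
step 2: .****.****..*
step 3: ..**...**.***
step 4: **..***....*.
step 5: ..**.*.*****.
step 6: **...*..***.*
step 7: *.******.*...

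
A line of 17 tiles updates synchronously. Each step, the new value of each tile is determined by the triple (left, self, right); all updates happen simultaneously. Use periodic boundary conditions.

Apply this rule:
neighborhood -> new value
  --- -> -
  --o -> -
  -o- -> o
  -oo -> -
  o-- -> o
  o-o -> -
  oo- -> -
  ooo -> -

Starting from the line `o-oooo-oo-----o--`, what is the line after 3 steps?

--o--------o-----

o--------o----oo-
oo-------oo------
--o--------o-----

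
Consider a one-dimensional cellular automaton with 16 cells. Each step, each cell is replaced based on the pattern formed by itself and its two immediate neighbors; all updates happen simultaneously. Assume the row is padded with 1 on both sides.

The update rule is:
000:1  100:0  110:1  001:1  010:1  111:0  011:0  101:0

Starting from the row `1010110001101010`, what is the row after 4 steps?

step 1: 1010010110101010
step 2: 1010110010101010
step 3: 1010010110101010  (repeats step 1; period 2)
step 4: 1010110010101010

1010110010101010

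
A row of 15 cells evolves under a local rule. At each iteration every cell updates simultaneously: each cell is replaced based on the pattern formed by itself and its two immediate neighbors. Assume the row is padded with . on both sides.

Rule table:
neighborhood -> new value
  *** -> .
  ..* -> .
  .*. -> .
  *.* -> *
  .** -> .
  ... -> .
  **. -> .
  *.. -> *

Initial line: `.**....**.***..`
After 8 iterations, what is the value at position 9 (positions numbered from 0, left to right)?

.

...*.....*...*.
....*.....*...*
.....*.....*...
......*.....*..
.......*.....*.
........*.....*
.........*.....
..........*....
position 9 holds .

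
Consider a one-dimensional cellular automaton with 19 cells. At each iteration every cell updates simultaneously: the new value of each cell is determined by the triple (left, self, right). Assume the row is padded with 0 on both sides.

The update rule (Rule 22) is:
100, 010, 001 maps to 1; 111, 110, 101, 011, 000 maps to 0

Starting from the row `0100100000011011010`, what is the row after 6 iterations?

0010001100100011000

iteration 1: 1111110000100000011
iteration 2: 0000001001110000100
iteration 3: 0000011110001001110
iteration 4: 0000100001011110001
iteration 5: 0001110011000001011
iteration 6: 0010001100100011000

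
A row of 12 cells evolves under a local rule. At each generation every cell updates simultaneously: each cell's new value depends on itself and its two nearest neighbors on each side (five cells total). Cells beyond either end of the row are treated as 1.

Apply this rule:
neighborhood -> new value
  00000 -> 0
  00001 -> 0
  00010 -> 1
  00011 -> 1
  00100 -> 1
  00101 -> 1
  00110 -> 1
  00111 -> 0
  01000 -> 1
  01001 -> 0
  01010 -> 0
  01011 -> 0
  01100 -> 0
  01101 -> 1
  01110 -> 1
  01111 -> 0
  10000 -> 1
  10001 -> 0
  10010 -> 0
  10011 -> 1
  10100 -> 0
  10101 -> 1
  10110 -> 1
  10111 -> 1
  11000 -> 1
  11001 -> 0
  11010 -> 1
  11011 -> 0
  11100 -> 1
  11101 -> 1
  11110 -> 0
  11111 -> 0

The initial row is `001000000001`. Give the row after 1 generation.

001110000010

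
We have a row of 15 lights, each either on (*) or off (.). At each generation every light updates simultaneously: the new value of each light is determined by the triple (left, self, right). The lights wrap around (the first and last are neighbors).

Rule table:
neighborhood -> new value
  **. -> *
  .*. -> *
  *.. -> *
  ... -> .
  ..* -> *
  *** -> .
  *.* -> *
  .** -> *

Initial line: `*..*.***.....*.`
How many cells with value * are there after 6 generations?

10

******.**...***
.....*****.**..
....**...*****.
...****.**...**
*.**..*****.***
*******...***..
count of *: 10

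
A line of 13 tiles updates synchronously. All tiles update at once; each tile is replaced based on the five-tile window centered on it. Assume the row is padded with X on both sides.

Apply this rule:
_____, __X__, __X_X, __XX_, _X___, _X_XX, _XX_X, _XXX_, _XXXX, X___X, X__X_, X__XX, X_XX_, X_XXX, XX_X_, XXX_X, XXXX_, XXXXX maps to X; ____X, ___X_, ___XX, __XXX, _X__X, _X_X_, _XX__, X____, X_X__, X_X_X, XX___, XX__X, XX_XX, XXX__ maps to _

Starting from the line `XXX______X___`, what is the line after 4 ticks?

_XX__X__XXXX_

XX___XX__XXX_
X__X_X__X_XX_
__XX___XXXXX_
_XX__X__XXXX_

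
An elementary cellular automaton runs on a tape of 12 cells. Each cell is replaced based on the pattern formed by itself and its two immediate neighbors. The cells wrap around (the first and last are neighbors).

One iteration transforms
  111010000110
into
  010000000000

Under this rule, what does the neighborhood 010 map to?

At position 4 the neighborhood is 010; the next row has 0 there.

0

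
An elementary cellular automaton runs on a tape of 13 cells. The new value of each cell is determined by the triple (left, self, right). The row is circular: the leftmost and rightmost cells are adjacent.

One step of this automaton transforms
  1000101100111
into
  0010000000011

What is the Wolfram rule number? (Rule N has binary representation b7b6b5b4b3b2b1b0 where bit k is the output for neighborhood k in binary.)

position 11: 111 → 1  (bit 7 = 1)
position 0: 110 → 0  (bit 6 = 0)
position 5: 101 → 0  (bit 5 = 0)
position 1: 100 → 0  (bit 4 = 0)
position 6: 011 → 0  (bit 3 = 0)
position 4: 010 → 0  (bit 2 = 0)
position 3: 001 → 0  (bit 1 = 0)
position 2: 000 → 1  (bit 0 = 1)
bits b7..b0 = 10000001 = 129

129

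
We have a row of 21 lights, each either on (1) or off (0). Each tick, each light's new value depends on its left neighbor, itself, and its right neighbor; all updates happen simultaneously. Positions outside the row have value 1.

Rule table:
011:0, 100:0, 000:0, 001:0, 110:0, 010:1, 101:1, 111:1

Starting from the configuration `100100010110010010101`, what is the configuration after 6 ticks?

000100011000010011110
000100000000010001101
000100000000010000010
000100000000010000011
000100000000010000001
000100000000010000000

000100000000010000000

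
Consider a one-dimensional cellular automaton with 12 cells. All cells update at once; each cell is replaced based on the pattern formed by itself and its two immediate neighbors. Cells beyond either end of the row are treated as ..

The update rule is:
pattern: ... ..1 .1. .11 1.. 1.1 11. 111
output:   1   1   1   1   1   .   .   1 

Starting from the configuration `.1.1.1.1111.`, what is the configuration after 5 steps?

11.1.1.111.1
1..1.1.11..1
1111.1.1.111
111..1.1.11.
11.111.1.1.1

11.111.1.1.1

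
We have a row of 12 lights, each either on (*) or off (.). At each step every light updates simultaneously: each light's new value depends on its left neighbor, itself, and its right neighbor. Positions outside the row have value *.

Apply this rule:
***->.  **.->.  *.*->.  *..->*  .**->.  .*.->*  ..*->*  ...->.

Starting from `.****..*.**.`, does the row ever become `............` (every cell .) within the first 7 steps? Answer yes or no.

step 1: .....***....
step 2: *...*...*..*
step 3: .*.***.****.
step 4: .*..........
step 5: .**........*
step 6: ...*......*.
step 7: *.***....**.
step 7 is *.***....**., still not uniform .

no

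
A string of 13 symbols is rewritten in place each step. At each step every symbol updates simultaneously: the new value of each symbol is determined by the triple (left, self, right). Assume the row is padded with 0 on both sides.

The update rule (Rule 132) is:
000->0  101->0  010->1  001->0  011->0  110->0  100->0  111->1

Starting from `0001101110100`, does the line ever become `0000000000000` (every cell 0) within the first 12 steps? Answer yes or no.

no

0000000100100
0000000100100  (fixed point — unchanged through step 12)
step 12 is 0000000100100, still not uniform 0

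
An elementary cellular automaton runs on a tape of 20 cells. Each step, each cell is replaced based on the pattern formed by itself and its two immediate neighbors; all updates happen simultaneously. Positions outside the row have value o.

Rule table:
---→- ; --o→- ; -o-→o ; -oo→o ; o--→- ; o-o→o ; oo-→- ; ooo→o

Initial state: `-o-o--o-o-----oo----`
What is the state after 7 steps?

oooo--ooo-----o-----
ooo---oo------o-----
oo----o-------o-----
o-----o-------o-----
------o-------o-----
------o-------o-----  (fixed point — unchanged through step 7)

------o-------o-----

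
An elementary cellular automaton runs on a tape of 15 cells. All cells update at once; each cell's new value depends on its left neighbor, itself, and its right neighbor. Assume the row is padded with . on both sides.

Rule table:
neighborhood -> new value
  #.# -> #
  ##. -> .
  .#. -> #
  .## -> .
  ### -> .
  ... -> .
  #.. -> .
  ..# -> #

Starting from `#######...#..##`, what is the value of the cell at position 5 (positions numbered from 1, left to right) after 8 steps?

.

.........##.#..
........#..##..
.......##.#....
......#..##....
.....##.#......
....#..##......
...##.#........
..#..##........
position 5 holds .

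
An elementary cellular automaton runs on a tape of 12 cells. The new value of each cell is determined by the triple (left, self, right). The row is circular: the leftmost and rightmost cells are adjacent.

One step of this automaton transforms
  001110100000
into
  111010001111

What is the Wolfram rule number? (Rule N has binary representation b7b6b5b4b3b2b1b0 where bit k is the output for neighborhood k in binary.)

75

position 3: 111 → 0  (bit 7 = 0)
position 4: 110 → 1  (bit 6 = 1)
position 5: 101 → 0  (bit 5 = 0)
position 7: 100 → 0  (bit 4 = 0)
position 2: 011 → 1  (bit 3 = 1)
position 6: 010 → 0  (bit 2 = 0)
position 1: 001 → 1  (bit 1 = 1)
position 0: 000 → 1  (bit 0 = 1)
bits b7..b0 = 01001011 = 75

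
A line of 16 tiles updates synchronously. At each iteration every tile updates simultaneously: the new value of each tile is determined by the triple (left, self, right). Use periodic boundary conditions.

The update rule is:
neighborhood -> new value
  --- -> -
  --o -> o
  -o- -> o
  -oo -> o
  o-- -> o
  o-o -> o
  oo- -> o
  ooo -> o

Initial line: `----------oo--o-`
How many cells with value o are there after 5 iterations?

15

iteration 1: ---------ooooooo
iteration 2: o-------oooooooo
iteration 3: oo-----ooooooooo
iteration 4: ooo---oooooooooo
iteration 5: oooo-ooooooooooo
count of o: 15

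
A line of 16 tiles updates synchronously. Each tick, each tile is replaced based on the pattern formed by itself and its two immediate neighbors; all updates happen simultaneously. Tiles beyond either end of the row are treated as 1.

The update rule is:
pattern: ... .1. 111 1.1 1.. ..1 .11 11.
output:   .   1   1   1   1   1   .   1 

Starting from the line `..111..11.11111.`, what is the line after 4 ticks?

11111.1111.11.11

11.1111.11.11111
111.1111.11.1111
1111.1111.11.111
11111.1111.11.11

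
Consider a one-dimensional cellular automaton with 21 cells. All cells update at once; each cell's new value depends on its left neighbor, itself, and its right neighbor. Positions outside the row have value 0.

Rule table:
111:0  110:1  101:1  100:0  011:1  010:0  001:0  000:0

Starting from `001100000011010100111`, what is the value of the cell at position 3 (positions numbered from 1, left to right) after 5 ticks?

tick 1: 001100000011101000101
tick 2: 001100000010110000010
tick 3: 001100000001110000000
tick 4: 001100000001010000000
tick 5: 001100000000100000000
position 3 holds 1

1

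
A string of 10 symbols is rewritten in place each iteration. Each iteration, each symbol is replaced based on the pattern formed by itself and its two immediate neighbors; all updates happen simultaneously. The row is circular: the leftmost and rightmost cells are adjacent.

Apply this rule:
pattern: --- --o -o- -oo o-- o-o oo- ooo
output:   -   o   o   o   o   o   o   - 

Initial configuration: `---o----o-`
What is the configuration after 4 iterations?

ooo-oooo-o

iteration 1: --ooo--ooo
iteration 2: ooo-oooo-o
iteration 3: --ooo--ooo  (repeats iteration 1; period 2)
iteration 4: ooo-oooo-o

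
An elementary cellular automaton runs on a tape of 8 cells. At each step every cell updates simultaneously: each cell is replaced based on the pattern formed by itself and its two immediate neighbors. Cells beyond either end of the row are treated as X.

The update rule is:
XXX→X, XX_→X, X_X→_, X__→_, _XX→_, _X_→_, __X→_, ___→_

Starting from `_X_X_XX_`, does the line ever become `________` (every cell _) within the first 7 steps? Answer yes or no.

yes

______X_
________
all cells are _ at step 2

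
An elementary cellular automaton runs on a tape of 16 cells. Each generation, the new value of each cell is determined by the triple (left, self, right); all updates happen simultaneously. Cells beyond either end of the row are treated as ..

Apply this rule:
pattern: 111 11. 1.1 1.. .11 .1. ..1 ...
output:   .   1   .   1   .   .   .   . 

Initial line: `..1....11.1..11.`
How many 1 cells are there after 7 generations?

2

...1....1..1..11
....1....1..1..1
.....1....1..1..
......1....1..1.
.......1....1..1
........1....1..
.........1....1.
count of 1: 2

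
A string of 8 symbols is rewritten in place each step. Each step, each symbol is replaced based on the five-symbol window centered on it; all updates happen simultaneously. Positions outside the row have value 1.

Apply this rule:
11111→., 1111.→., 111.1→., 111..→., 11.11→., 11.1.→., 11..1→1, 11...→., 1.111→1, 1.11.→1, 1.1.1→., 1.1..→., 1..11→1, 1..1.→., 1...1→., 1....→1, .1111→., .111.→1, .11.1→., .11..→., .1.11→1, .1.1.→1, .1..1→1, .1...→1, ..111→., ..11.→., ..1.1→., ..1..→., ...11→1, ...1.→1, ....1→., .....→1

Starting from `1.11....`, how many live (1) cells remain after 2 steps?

4

step 1: ..1..1.1
step 2: 1..1..11
count of 1: 4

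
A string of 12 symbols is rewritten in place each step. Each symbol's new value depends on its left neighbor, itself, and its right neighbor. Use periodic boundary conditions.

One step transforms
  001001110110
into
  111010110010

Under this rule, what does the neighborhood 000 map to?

1

At position 0 the neighborhood is 000; the next row has 1 there.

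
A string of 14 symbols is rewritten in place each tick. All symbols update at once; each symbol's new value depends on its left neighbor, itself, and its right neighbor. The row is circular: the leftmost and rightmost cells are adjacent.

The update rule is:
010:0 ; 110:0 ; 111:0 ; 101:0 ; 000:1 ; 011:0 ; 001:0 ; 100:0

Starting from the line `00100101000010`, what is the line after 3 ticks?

10000000011000
00111111000010
10000000011000

10000000011000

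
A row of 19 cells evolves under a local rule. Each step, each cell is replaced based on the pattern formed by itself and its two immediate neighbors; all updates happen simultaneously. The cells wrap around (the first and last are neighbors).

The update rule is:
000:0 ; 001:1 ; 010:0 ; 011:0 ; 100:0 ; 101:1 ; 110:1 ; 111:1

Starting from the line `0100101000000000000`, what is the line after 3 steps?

0101000000000000010

step 1: 1001010000000000000
step 2: 0010100000000000001
step 3: 0101000000000000010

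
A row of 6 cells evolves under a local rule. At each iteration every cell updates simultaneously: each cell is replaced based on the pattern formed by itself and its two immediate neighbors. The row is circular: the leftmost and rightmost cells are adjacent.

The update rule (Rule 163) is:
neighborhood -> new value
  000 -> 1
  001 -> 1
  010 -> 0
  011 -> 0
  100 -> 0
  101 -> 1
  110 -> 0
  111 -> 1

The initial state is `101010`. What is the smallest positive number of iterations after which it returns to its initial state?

2

010101
101010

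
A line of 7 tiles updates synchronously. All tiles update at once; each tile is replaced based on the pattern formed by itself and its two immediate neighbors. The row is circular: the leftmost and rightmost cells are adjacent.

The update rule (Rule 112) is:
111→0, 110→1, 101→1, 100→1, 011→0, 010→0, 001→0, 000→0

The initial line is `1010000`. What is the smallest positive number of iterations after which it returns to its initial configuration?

7

iteration 1: 0101000
iteration 2: 0010100
iteration 3: 0001010
iteration 4: 0000101
iteration 5: 1000010
iteration 6: 0100001
iteration 7: 1010000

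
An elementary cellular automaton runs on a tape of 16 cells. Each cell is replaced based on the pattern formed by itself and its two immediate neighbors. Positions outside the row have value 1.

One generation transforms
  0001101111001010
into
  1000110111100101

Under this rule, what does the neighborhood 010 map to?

At position 12 the neighborhood is 010; the next row has 0 there.

0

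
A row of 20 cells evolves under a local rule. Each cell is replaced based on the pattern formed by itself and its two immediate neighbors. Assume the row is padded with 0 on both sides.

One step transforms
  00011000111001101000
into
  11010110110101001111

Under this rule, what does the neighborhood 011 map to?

At position 3 the neighborhood is 011; the next row has 1 there.

1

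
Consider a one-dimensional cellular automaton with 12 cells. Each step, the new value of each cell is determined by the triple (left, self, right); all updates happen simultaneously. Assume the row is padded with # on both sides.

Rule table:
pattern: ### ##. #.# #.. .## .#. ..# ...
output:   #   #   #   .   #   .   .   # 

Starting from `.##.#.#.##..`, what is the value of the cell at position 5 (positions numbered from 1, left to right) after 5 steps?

#

step 1: ####.#.###..
step 2: #####.####..
step 3: ##########..
step 4: ##########..  (fixed point — unchanged through step 5)
position 5 holds #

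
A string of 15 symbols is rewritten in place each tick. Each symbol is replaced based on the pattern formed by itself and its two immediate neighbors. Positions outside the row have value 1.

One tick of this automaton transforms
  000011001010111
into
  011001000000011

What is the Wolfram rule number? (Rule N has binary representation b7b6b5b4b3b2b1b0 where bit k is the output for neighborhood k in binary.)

position 13: 111 → 1  (bit 7 = 1)
position 5: 110 → 1  (bit 6 = 1)
position 9: 101 → 0  (bit 5 = 0)
position 0: 100 → 0  (bit 4 = 0)
position 4: 011 → 0  (bit 3 = 0)
position 8: 010 → 0  (bit 2 = 0)
position 3: 001 → 0  (bit 1 = 0)
position 1: 000 → 1  (bit 0 = 1)
bits b7..b0 = 11000001 = 193

193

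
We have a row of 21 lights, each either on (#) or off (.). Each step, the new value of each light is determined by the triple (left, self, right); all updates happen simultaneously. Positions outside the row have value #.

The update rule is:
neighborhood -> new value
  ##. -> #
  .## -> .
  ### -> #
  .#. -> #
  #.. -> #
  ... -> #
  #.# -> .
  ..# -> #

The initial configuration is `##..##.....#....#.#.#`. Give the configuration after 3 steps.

######.##########..##

####.############.#..
####..###########.###
######.##########..##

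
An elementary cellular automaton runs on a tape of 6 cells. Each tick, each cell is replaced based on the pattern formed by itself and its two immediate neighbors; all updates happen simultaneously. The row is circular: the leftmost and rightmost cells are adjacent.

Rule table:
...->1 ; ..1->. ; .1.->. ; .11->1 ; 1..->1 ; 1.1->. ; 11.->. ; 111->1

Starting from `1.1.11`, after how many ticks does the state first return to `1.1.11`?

....11
111.1.
11....
1.111.
..11..
1.1.11

6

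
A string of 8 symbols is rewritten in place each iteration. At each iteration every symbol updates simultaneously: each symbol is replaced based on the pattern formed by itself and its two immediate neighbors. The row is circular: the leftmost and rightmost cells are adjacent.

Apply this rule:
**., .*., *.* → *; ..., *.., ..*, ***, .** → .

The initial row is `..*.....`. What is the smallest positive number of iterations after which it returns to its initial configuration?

1

iteration 1: ..*.....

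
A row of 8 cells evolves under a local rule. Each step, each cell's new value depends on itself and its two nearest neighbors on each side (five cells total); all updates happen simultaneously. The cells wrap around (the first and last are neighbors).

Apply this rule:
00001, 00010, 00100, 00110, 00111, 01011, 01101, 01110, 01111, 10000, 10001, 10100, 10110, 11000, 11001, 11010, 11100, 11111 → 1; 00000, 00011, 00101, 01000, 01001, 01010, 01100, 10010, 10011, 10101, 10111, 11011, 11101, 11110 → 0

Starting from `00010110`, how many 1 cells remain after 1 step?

6

step 1: 11101101
count of 1: 6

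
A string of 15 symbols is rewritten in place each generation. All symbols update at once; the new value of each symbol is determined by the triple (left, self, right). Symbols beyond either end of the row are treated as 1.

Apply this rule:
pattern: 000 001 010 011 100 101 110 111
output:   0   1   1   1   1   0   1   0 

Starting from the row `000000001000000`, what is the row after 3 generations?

011001110111110

100000011100001
110000110110011
011001110111110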